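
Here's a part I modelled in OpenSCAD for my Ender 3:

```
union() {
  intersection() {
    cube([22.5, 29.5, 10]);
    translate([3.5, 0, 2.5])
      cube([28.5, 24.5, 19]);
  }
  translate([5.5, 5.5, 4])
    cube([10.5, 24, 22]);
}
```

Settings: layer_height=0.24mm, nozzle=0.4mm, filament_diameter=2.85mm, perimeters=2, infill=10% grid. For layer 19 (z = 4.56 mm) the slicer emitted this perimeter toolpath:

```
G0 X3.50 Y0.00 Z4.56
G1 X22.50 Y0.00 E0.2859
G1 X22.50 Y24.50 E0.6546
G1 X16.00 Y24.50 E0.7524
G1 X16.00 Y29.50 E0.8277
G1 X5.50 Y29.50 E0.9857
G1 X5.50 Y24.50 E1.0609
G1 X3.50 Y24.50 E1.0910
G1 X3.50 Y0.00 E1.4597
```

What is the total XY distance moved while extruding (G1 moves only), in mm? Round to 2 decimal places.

Sum the Euclidean lengths of each G1 segment: total = 97.00 mm.

97.00 mm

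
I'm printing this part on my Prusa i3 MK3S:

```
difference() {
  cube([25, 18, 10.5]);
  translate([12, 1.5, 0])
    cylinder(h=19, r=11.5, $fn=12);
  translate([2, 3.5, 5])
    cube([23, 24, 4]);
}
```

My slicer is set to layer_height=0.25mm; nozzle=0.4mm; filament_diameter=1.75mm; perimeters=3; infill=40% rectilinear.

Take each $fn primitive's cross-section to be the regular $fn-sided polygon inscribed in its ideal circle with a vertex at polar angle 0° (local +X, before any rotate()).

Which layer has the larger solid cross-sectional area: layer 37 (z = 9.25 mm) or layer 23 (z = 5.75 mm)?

layer 37 (z = 9.25 mm)

Layer 37 (z = 9.25): the 25×18 cube contributes its full rectangle (area 450.00 mm²); the cylinder at (12, 1.5): section is a regular 12-gon, circumradius r=11.5 (area = (12/2)·11.500²·sin(360°/12) = 396.75 mm²); the cube at (2, 3.5) is absent (z outside [5, 9]); Taking the first minus the rest: starting from the 25×18 cube (450.00 mm²), the r=11.5 cylinder at (12, 1.5) partially overlaps it — only the 232.27 mm² overlap (of its 396.75 mm²) is removed, clipping the outline — area = 217.73 mm². So its area = 217.73 mm². Layer 23 (z = 5.75): the 25×18 cube contributes its full rectangle (area 450.00 mm²); the cylinder at (12, 1.5): section is a regular 12-gon, circumradius r=11.5 (area = (12/2)·11.500²·sin(360°/12) = 396.75 mm²); the cube at (2, 3.5) (footprint 23×24) is included at this height (area 552.00 mm²); Subtracting the remaining from the first: starting from the 25×18 cube (450.00 mm²), the r=11.5 cylinder at (12, 1.5) partially overlaps it — only the 232.27 mm² overlap (of its 396.75 mm²) is removed, clipping the outline; the 23×24 cube at (2, 3.5) partially overlaps it — only the 181.79 mm² overlap (of its 552.00 mm²) is removed, clipping the outline — area = 35.94 mm². So its area = 35.94 mm². Layer 37 is larger (217.73 vs 35.94 mm²).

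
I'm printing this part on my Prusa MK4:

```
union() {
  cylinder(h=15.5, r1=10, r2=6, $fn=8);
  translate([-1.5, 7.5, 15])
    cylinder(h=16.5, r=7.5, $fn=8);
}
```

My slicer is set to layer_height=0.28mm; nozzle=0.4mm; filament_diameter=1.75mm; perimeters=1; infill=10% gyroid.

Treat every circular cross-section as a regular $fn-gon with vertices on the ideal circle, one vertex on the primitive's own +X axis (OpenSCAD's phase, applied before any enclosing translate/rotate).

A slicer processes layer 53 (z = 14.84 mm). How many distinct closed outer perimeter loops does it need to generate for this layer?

1

At z = 14.84 mm: the cone: at t=0.957 of its height the radius interpolates to r₁+(r₂−r₁)t = 6.170, giving a regular 8-gon of that circumradius; the cylinder at (-1.5, 7.5) is not intersected at this z (z outside [15, 31.5]); Taking the union: only the cone is present, so the union is just that shape — 1 connected region. The result has 1 disconnected region.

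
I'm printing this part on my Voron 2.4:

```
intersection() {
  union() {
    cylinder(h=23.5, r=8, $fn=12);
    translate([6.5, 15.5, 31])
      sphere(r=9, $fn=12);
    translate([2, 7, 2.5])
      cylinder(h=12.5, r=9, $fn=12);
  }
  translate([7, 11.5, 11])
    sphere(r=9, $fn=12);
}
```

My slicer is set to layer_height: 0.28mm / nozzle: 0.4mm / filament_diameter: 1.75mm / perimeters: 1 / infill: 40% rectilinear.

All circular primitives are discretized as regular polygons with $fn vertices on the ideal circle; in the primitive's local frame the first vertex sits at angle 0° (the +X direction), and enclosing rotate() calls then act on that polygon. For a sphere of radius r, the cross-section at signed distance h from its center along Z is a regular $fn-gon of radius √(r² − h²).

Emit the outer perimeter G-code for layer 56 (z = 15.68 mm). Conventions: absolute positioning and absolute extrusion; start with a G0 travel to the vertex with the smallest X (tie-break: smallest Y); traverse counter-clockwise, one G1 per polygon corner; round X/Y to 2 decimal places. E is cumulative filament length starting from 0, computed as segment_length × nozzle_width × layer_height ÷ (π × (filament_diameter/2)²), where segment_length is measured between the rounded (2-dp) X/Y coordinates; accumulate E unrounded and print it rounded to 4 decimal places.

G0 X0.27 Y7.93 Z15.68
G1 X0.34 Y7.66 E0.0130
G1 X3.16 Y4.84 E0.1987
G1 X6.98 Y3.82 E0.3828
G1 X6.93 Y4.00 E0.3915
G1 X4.00 Y6.93 E0.5844
G1 X0.27 Y7.93 E0.7643

At z = 15.68 mm: the cylinder: section is a regular 12-gon, circumradius r=8; the sphere at (6.5, 15.5) does not reach this height (|z−center|=15.320 > r=9); the cylinder at (2, 7) does not reach this height (z outside [2.5, 15]); Combining (union): only the r=8 cylinder is present, so the union is just that shape — 1 connected region; the r=9 sphere at (7, 11.5) slices to a regular 12-gon of circumradius 7.687 (√(r²−h²) with h=4.68 from center); Taking the intersection: the r=9 sphere at (7, 11.5) partially overlaps that combined region; clipping to the common part keeps 9.20 mm² — 1 connected region. The outline is a single polygon with 6 vertices. Extrusion per mm of travel: 0.4 × 0.28 / (π × 0.875²) = 0.046564. Accumulating E over each segment gives final E = 0.7643.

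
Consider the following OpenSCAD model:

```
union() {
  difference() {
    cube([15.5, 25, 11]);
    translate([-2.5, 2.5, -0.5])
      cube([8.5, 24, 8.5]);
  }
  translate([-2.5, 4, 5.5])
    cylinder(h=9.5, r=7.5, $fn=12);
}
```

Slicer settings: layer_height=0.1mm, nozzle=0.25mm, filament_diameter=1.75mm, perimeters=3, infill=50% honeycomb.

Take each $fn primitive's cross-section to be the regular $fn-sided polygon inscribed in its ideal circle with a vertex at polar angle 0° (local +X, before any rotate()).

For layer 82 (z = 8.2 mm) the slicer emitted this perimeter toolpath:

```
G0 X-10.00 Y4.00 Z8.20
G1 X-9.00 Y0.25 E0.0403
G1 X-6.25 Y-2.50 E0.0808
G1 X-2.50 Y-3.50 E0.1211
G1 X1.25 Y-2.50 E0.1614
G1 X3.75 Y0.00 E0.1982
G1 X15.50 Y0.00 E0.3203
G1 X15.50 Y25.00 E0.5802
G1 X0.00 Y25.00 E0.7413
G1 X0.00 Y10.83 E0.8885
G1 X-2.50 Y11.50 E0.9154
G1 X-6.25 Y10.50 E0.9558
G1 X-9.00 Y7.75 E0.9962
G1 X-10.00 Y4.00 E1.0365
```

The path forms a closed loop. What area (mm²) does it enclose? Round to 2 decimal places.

Apply the shoelace formula to the sequence of (X, Y) vertices; enclosed area = 514.23 mm².

514.23 mm²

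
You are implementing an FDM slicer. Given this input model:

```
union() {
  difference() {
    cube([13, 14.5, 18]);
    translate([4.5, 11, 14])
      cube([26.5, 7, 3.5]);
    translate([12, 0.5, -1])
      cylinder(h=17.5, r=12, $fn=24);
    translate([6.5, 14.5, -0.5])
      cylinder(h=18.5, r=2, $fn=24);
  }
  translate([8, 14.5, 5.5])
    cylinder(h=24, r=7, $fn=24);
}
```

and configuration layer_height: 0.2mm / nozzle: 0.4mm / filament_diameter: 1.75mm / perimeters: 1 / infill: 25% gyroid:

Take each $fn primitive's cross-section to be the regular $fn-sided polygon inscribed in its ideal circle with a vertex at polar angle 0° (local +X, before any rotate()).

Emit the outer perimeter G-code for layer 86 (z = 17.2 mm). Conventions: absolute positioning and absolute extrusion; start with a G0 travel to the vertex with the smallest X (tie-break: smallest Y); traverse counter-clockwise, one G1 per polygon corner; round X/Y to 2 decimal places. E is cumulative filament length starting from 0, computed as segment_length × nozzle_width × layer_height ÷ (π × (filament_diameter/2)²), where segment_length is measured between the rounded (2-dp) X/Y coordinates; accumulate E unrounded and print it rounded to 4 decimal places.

At z = 17.2 mm: the 13×14.5 cube contributes its full rectangle; the cube at (4.5, 11) is present — its section is the full 26.5×7 rectangle; the cylinder at (12, 0.5) does not reach this height (z outside [-1, 16.5]); the r=2 cylinder at (6.5, 14.5) gives a regular 24-gon of circumradius 2 (constant along its height); Subtracting the remaining from the first: starting from the 13×14.5 cube, the 26.5×7 cube at (4.5, 11) partially overlaps it — only the 29.75 mm² overlap (of its 185.50 mm²) is removed, clipping the outline; the r=2 cylinder at (6.5, 14.5) misses the remaining region (no effect) — 1 connected region; the r=7 cylinder at (8, 14.5) gives a regular 24-gon of circumradius 7 (constant along its height); Taking the union: the regions partially overlap (shared area 39.82 mm²), so overlapping operands fuse into one piece — 1 connected region. The outline is a single polygon with 19 vertices. Extrusion per mm of travel: 0.4 × 0.2 / (π × 0.875²) = 0.033260. Accumulating E over each segment gives final E = 2.1765.

G0 X0.00 Y0.00 Z17.20
G1 X13.00 Y0.00 E0.4324
G1 X13.00 Y9.62 E0.7523
G1 X14.06 Y11.00 E0.8102
G1 X14.76 Y12.69 E0.8711
G1 X15.00 Y14.50 E0.9318
G1 X14.76 Y16.31 E0.9925
G1 X14.06 Y18.00 E1.0534
G1 X12.95 Y19.45 E1.1141
G1 X11.50 Y20.56 E1.1748
G1 X9.81 Y21.26 E1.2357
G1 X8.00 Y21.50 E1.2964
G1 X6.19 Y21.26 E1.3571
G1 X4.50 Y20.56 E1.4180
G1 X3.05 Y19.45 E1.4787
G1 X1.94 Y18.00 E1.5394
G1 X1.24 Y16.31 E1.6003
G1 X1.00 Y14.50 E1.6610
G1 X0.00 Y14.50 E1.6943
G1 X0.00 Y0.00 E2.1765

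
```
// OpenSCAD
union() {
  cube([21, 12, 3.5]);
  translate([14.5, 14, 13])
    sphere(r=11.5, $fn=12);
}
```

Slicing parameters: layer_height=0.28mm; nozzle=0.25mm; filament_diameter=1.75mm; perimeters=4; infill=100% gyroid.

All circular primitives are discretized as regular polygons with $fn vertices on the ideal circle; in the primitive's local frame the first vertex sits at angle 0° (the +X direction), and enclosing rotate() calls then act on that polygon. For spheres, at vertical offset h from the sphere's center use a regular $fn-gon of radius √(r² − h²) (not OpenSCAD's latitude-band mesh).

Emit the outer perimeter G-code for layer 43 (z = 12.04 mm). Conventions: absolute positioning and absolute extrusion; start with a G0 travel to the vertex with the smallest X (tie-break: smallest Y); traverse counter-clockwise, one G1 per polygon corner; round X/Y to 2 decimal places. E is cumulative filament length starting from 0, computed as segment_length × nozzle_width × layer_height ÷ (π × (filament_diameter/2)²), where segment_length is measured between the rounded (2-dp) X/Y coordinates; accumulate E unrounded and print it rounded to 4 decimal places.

At z = 12.04 mm: the cube is not intersected at this z (z outside [0, 3.5]); the r=11.5 sphere at (14.5, 14) slices to a regular 12-gon of circumradius 11.460 (√(r²−h²) with h=0.96 from center); Combining (union): only the r=11.5 sphere at (14.5, 14) is present, so the union is just that shape — 1 connected region. The outline is a single polygon with 12 vertices. Extrusion per mm of travel: 0.25 × 0.28 / (π × 0.875²) = 0.029103. Accumulating E over each segment gives final E = 2.0712.

G0 X3.04 Y14.00 Z12.04
G1 X4.58 Y8.27 E0.1727
G1 X8.77 Y4.08 E0.3451
G1 X14.50 Y2.54 E0.5178
G1 X20.23 Y4.08 E0.6905
G1 X24.42 Y8.27 E0.8629
G1 X25.96 Y14.00 E1.0356
G1 X24.42 Y19.73 E1.2083
G1 X20.23 Y23.92 E1.3807
G1 X14.50 Y25.46 E1.5534
G1 X8.77 Y23.92 E1.7261
G1 X4.58 Y19.73 E1.8985
G1 X3.04 Y14.00 E2.0712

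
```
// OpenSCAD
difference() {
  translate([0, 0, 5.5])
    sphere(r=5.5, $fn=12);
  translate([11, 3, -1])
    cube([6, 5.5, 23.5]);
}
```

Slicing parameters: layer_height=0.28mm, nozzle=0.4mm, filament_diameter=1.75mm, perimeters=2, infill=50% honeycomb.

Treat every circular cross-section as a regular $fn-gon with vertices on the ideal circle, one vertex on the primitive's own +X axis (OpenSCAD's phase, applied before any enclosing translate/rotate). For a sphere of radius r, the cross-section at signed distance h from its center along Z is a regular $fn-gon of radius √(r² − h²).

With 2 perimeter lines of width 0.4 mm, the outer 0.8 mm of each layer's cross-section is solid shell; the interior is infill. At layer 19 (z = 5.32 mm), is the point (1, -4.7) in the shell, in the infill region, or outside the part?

At z = 5.32 mm: the sphere: section is a regular 12-gon, circumradius = √(r²−h²) = √(5.5²−0.18²) = 5.497; the 6×5.5 cube at (11, 3) contributes its full rectangle; After the difference (first − rest): starting from the r=5.5 sphere, the 6×5.5 cube at (11, 3) misses the remaining region (no effect) — 1 connected region. Overall, the cross-section is a single solid region. The nearest boundary edge runs (2.75, -4.76)→(-0.00, -5.50); distance from the point to it = 0.51 mm. The point is inside the cross-section, 0.51 mm from the nearest boundary — within the 0.8 mm shell band (2 × 0.4).

shell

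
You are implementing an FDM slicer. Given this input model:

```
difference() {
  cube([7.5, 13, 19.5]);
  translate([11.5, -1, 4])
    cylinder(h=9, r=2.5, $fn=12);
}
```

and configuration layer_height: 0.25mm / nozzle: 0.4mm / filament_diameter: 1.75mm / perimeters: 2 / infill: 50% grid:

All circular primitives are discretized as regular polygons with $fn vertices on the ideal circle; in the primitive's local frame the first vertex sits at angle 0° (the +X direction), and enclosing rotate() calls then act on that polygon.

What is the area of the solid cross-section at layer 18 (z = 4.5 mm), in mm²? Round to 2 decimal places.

97.50 mm²

At z = 4.5 mm: the cube (footprint 7.5×13) is included at this height (area 97.50 mm²); the r=2.5 cylinder at (11.5, -1) gives a regular 12-gon of circumradius 2.5 (constant along its height) (area = (12/2)·2.500²·sin(360°/12) = 18.75 mm²); After the difference (first − rest): starting from the 7.5×13 cube (97.50 mm²), the r=2.5 cylinder at (11.5, -1) misses the remaining region (no effect) — area = 97.50 mm². Overall, the cross-section is a single solid region. Net area = 97.50 mm².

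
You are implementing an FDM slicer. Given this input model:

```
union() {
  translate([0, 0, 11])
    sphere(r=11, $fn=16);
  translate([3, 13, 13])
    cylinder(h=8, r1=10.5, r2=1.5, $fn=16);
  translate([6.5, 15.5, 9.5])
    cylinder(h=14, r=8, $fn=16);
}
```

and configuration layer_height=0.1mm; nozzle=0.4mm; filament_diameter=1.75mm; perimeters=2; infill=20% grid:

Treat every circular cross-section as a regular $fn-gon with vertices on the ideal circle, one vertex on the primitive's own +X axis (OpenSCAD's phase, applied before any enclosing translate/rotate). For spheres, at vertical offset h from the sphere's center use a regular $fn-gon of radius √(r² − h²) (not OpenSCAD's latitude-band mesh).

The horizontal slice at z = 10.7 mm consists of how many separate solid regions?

1

At z = 10.7 mm: the r=11 sphere slices to a regular 16-gon of circumradius 10.996 (√(r²−h²) with h=0.3 from center); the cone at (3, 13) does not reach this height (z outside [13, 21]); the cylinder at (6.5, 15.5): section is a regular 16-gon, circumradius r=8; Taking the union: the regions partially overlap (shared area 10.76 mm²), so overlapping operands fuse into one piece — 1 connected region. The result has 1 disconnected region.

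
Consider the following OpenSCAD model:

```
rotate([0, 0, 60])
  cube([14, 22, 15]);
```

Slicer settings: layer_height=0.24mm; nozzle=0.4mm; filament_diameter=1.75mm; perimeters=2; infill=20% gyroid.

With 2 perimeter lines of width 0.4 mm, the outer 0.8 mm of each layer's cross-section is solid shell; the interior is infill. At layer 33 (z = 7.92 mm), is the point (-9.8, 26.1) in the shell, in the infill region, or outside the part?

outside

At z = 7.92 mm: the 14×22 cube contributes its full rectangle; (whole slice rotated 60° about Z — lengths, areas and connectivity unchanged). Overall, the cross-section is a single solid region. Undo the 60° rotation: the query point maps to (17.703, 21.537) in the un-rotated model frame. The nearest boundary edge runs (14.00, 0.00)→(14.00, 22.00); distance from the point to it = 3.70 mm. The point is not inside any of the regions above, so it lies outside the cross-section (3.70 mm from the nearest boundary).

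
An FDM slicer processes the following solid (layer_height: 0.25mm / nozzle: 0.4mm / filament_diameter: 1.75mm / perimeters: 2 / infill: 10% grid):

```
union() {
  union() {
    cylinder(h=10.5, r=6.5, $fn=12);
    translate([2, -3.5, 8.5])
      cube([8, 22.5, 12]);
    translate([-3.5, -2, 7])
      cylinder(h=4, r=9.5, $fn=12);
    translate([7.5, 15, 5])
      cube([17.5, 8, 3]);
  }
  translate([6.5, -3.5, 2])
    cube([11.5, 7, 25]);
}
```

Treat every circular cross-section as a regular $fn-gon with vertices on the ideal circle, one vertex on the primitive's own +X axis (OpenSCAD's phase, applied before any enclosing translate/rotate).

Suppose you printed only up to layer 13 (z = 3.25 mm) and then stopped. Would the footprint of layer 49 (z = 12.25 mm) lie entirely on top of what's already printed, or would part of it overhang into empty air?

part overhangs

Compare the two slices. At z = 3.25: the r=6.5 cylinder gives a regular 12-gon of circumradius 6.5 (constant along its height) (area = (12/2)·6.500²·sin(360°/12) = 126.75 mm²); the cube at (2, -3.5) does not reach this height (z outside [8.5, 20.5]); the cylinder at (-3.5, -2) is absent (z outside [7, 11]); the cube at (7.5, 15) is not intersected at this z (z outside [5, 8]); Combining (union): only the r=6.5 cylinder is present, so the union is just that shape — area = 126.75 mm²; the cube at (6.5, -3.5) is present — its section is the full 11.5×7 rectangle (area 80.50 mm²); Merging all regions: the 2 present regions are separate (no shared area or edge), so areas and boundary lengths simply add and each stays a separate island — area = 207.25 mm². At z = 12.25: the cylinder is not intersected at this z (z outside [0, 10.5]); the 8×22.5 cube at (2, -3.5) contributes its full rectangle (area 180.00 mm²); the cylinder at (-3.5, -2) is not intersected at this z (z outside [7, 11]); the cube at (7.5, 15) is not intersected at this z (z outside [5, 8]); Merging all regions: only the 8×22.5 cube at (2, -3.5) is present, so the union is just that shape — area = 180.00 mm²; the cube at (6.5, -3.5) is present — its section is the full 11.5×7 rectangle (area 80.50 mm²); Combining (union): the regions partially overlap — summed areas 260.50 mm² minus the doubly-counted overlap 24.50 mm² gives 236.00 mm² — area = 236.00 mm². Checking containment: at z = 12.25 the cross-section extends beyond the z = 3.25 cross-section by about 122.19 mm².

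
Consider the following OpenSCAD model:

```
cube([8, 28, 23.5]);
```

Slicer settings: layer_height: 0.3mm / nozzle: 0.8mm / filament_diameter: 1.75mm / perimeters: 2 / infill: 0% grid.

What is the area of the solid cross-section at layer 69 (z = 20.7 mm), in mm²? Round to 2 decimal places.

At z = 20.7 mm: the cube is present — its section is the full 8×28 rectangle (area 224.00 mm²). Overall, the cross-section is a single solid region. Net area = 224.00 mm².

224.00 mm²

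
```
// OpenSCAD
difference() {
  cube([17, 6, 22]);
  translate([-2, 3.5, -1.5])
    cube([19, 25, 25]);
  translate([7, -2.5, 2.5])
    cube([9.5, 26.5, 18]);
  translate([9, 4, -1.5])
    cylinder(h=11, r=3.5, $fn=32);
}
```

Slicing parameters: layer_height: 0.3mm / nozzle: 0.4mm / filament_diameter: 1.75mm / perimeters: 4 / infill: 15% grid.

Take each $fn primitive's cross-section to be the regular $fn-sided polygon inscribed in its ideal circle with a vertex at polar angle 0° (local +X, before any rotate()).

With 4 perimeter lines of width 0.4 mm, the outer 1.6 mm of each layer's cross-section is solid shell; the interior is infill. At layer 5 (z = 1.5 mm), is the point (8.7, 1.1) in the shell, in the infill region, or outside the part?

outside

At z = 1.5 mm: the cube is present — its section is the full 17×6 rectangle; the cube at (-2, 3.5) is present — its section is the full 19×25 rectangle; the cube at (7, -2.5) is absent (z outside [2.5, 20.5]); the r=3.5 cylinder at (9, 4) gives a regular 32-gon of circumradius 3.5 (constant along its height); Subtracting the remaining from the first: starting from the 17×6 cube, the 19×25 cube at (-2, 3.5) partially overlaps it — only the 42.50 mm² overlap (of its 475.00 mm²) is removed, clipping the outline; the r=3.5 cylinder at (9, 4) partially overlaps it — only the 15.64 mm² overlap (of its 38.24 mm²) is removed, clipping the outline — 1 connected region. Overall, the cross-section is a single solid region. The nearest boundary edge runs (8.32, 0.57)→(9.00, 0.50); distance from the point to it = 0.57 mm. The point is not inside any of the regions above, so it lies outside the cross-section (0.57 mm from the nearest boundary).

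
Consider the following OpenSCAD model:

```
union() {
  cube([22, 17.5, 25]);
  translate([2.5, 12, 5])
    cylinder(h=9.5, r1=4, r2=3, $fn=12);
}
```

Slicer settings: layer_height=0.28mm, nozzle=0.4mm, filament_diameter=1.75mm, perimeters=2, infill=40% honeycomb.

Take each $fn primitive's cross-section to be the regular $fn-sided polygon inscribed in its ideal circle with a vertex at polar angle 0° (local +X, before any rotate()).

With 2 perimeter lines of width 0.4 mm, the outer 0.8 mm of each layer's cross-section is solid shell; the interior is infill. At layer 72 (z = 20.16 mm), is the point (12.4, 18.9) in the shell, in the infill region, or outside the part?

outside

At z = 20.16 mm: the 22×17.5 cube contributes its full rectangle; the cone at (2.5, 12) is not intersected at this z (z outside [5, 14.5]); Taking the union: only the 22×17.5 cube is present, so the union is just that shape — 1 connected region. Overall, the cross-section is a single solid region. The nearest boundary edge runs (22.00, 17.50)→(0.00, 17.50); distance from the point to it = 1.40 mm. The point is not inside any of the regions above, so it lies outside the cross-section (1.40 mm from the nearest boundary).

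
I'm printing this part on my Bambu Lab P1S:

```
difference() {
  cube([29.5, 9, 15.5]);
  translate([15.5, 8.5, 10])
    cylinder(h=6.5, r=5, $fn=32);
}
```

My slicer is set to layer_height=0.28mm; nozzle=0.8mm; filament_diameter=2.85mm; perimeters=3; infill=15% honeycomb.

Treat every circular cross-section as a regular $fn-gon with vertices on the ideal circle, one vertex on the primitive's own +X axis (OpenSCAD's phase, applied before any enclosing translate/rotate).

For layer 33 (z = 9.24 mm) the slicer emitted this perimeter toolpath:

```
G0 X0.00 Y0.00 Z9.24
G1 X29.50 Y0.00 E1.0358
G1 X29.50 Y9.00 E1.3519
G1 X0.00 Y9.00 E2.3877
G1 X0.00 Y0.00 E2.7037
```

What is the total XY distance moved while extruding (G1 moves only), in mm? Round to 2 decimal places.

Sum the Euclidean lengths of each G1 segment: total = 77.00 mm.

77.00 mm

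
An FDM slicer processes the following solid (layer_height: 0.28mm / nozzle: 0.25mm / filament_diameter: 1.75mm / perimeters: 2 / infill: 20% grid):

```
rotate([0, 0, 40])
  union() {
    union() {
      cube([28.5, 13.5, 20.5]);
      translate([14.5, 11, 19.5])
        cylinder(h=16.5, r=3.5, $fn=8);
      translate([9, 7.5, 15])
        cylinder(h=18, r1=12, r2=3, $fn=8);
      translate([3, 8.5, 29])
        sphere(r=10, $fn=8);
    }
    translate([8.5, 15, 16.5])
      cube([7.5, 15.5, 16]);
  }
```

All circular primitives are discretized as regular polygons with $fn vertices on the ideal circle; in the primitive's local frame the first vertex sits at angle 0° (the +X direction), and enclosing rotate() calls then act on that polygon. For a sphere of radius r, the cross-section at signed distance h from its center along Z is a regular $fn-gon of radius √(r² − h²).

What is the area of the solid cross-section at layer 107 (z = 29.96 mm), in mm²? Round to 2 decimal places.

At z = 29.96 mm: the cube does not reach this height (z outside [0, 20.5]); the r=3.5 cylinder at (14.5, 11) contributes a regular 8-gon of circumradius 3.5 (area = (8/2)·3.500²·sin(360°/8) = 34.65 mm²); the cone at (9, 7.5): at t=0.831 of its height the radius interpolates to r₁+(r₂−r₁)t = 4.520, giving a regular 8-gon of that circumradius (area = (8/2)·4.520²·sin(360°/8) = 57.79 mm²); the r=10 sphere at (3, 8.5) slices to a regular 8-gon of circumradius 9.954 (√(r²−h²) with h=0.96 from center) (area = (8/2)·9.954²·sin(360°/8) = 280.24 mm²); Merging all regions: the regions partially overlap — summed areas 372.67 mm² minus the doubly-counted overlap 56.91 mm² gives 315.76 mm² — area = 315.76 mm²; the cube at (8.5, 15) is present — its section is the full 7.5×15.5 rectangle (area 116.25 mm²); Taking the union: the regions partially overlap — summed areas 432.01 mm² minus the doubly-counted overlap 1.38 mm² gives 430.63 mm² — area = 430.63 mm²; (whole slice rotated 40° about Z — lengths, areas and connectivity unchanged). Overall, the cross-section is a single solid region. Net area = 430.63 mm².

430.63 mm²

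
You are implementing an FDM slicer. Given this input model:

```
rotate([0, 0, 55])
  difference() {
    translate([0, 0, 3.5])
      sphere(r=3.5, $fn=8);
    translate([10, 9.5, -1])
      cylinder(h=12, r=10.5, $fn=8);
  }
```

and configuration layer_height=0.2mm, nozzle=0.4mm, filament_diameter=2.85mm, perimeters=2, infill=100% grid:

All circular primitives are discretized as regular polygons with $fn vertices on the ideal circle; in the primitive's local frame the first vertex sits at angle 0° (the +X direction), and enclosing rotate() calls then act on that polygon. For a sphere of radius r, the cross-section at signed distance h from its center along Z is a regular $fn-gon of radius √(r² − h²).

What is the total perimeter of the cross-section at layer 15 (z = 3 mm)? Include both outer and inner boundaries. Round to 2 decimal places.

At z = 3 mm: the r=3.5 sphere slices to a regular 8-gon of circumradius 3.464 (√(r²−h²) with h=0.5 from center) (perimeter = 2·8·3.464·sin(180°/8) = 21.21 mm); the r=10.5 cylinder at (10, 9.5) contributes a regular 8-gon of circumradius 10.5 (perimeter = 2·8·10.500·sin(180°/8) = 64.29 mm); After the difference (first − rest): starting from the r=3.5 sphere, the r=10.5 cylinder at (10, 9.5) partially overlaps it — only the 0.01 mm² overlap (of its 311.83 mm²) is removed, clipping the outline — boundary = 21.21 mm; (rotated 55° about Z; rotation is an isometry so areas/perimeters/island counts are preserved). Overall, the cross-section is a single solid region. Total boundary length (outer) = 21.21 mm.

21.21 mm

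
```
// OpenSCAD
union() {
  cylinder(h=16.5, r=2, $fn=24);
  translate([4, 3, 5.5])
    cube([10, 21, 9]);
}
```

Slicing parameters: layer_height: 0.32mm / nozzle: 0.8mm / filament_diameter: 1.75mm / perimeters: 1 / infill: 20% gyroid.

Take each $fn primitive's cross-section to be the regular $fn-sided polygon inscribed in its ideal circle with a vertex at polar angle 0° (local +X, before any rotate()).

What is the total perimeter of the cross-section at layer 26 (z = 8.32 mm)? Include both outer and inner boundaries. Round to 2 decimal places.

At z = 8.32 mm: the r=2 cylinder contributes a regular 24-gon of circumradius 2 (perimeter = 2·24·2.000·sin(180°/24) = 12.53 mm); the cube at (4, 3) (footprint 10×21) is included at this height (perimeter 62.00 mm); Taking the union: the 2 present regions are separate (no shared area or edge), so areas and boundary lengths simply add and each stays a separate island — boundary = 74.53 mm. Overall, the cross-section has 2 separate islands. Total boundary length (outer) = 74.53 mm.

74.53 mm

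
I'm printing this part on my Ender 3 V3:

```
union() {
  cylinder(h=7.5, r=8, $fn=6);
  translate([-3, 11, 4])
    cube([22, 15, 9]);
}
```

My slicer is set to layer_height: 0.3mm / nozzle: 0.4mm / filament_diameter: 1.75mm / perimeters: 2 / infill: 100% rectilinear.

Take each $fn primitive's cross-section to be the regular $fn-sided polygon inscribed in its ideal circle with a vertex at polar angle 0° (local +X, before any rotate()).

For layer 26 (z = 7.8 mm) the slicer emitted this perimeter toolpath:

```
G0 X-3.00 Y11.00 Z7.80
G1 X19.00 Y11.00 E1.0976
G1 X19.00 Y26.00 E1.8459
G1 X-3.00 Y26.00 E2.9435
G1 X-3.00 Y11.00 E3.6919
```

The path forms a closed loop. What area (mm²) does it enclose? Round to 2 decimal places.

Apply the shoelace formula to the sequence of (X, Y) vertices; enclosed area = 330.00 mm².

330.00 mm²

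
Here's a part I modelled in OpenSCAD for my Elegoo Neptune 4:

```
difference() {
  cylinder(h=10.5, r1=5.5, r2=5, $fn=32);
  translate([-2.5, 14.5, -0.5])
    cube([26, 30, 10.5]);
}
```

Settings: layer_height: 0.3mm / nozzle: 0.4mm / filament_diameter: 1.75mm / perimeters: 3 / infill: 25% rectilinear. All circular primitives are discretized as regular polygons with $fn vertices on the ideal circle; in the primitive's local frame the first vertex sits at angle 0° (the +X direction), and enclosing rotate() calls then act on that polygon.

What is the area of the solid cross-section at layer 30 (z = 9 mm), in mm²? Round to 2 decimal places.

80.28 mm²

At z = 9 mm: the cone (r1=5.5→r2=5) has section circumradius 5.071 here — a regular 32-gon (area = (32/2)·5.071²·sin(360°/32) = 80.28 mm²); the 26×30 cube at (-2.5, 14.5) contributes its full rectangle (area 780.00 mm²); Subtracting the remaining from the first: starting from the cone (80.28 mm²), the 26×30 cube at (-2.5, 14.5) misses the remaining region (no effect) — area = 80.28 mm². Overall, the cross-section is a single solid region. Net area = 80.28 mm².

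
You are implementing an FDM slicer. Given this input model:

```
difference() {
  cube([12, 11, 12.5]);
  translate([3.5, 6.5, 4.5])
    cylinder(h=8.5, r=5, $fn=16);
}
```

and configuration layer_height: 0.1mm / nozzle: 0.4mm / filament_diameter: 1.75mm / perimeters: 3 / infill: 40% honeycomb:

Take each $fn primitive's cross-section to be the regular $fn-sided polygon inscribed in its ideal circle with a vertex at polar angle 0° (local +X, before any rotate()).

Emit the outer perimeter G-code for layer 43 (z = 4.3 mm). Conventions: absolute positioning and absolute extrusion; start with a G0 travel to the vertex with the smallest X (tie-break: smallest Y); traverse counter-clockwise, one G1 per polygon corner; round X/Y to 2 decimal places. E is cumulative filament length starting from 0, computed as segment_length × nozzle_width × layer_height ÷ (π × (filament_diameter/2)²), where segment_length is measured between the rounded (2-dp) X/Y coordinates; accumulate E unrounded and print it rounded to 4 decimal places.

At z = 4.3 mm: the cube is present — its section is the full 12×11 rectangle; the cylinder at (3.5, 6.5) is absent (z outside [4.5, 13]); After the difference (first − rest): none of the subtracted shapes is present at this height, so the 12×11 cube is unchanged — 1 connected region. The outline is a single polygon with 4 vertices. Extrusion per mm of travel: 0.4 × 0.1 / (π × 0.875²) = 0.016630. Accumulating E over each segment gives final E = 0.7650.

G0 X0.00 Y0.00 Z4.30
G1 X12.00 Y0.00 E0.1996
G1 X12.00 Y11.00 E0.3825
G1 X0.00 Y11.00 E0.5821
G1 X0.00 Y0.00 E0.7650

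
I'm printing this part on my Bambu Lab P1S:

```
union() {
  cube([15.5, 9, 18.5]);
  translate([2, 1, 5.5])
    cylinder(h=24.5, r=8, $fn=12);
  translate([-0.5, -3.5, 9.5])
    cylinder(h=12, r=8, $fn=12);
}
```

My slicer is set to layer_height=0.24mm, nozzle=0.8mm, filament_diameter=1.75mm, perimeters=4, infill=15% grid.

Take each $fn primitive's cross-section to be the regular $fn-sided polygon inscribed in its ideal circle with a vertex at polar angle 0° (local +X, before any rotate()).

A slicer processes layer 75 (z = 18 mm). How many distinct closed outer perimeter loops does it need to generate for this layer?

1

At z = 18 mm: the cube is present — its section is the full 15.5×9 rectangle; the r=8 cylinder at (2, 1) gives a regular 12-gon of circumradius 8 (constant along its height); the r=8 cylinder at (-0.5, -3.5) gives a regular 12-gon of circumradius 8 (constant along its height); Taking the union: the regions partially overlap (shared area 186.51 mm²), so overlapping operands fuse into one piece — 1 connected region. The result has 1 disconnected region.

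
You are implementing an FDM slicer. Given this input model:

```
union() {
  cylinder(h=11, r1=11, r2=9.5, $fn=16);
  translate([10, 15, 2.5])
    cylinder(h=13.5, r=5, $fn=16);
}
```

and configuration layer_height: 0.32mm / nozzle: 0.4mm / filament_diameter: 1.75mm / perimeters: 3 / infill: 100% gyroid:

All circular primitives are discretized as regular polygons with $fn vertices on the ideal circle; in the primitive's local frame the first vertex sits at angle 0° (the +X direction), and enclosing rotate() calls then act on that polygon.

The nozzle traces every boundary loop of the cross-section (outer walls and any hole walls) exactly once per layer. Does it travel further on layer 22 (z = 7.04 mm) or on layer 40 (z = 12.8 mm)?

layer 22 (z = 7.04 mm)

Layer 22 (z = 7.04): the cone contributes a regular 16-gon of circumradius 10.040 (interpolated between r1=11 and r2=9.5 at t=0.640) (perimeter = 2·16·10.040·sin(180°/16) = 62.68 mm); the cylinder at (10, 15): section is a regular 16-gon, circumradius r=5 (perimeter = 2·16·5.000·sin(180°/16) = 31.21 mm); Combining (union): the 2 present regions are separate (no shared area or edge), so areas and boundary lengths simply add and each stays a separate island — boundary = 93.89 mm. So its perimeter = 93.89 mm. Layer 40 (z = 12.8): the cone is not intersected at this z (z outside [0, 11]); the r=5 cylinder at (10, 15) gives a regular 16-gon of circumradius 5 (constant along its height) (perimeter = 2·16·5.000·sin(180°/16) = 31.21 mm); Combining (union): only the r=5 cylinder at (10, 15) is present, so the union is just that shape — boundary = 31.21 mm. So its perimeter = 31.21 mm. Layer 22 is larger (93.89 vs 31.21 mm).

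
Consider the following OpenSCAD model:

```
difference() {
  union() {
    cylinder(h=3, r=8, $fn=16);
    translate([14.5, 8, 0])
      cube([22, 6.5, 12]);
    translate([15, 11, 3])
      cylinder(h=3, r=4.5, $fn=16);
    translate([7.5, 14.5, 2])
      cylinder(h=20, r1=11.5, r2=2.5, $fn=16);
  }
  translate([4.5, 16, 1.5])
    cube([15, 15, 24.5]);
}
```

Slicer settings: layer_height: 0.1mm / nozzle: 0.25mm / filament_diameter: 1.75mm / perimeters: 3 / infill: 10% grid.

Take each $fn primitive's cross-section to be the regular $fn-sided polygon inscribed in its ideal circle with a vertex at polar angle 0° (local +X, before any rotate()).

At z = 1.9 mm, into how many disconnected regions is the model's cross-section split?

At z = 1.9 mm: the cylinder: section is a regular 16-gon, circumradius r=8; the cube at (14.5, 8) is present — its section is the full 22×6.5 rectangle; the cylinder at (15, 11) does not reach this height (z outside [3, 6]); the cone at (7.5, 14.5) does not reach this height (z outside [2, 22]); Taking the union: the 2 present regions are separate (no shared area or edge), so areas and boundary lengths simply add and each stays a separate island — 2 connected regions; the cube at (4.5, 16) (footprint 15×15) is included at this height; Taking the first minus the rest: starting from that combined region, the 15×15 cube at (4.5, 16) misses the remaining region (no effect) — 2 connected regions. The result has 2 disconnected regions.

2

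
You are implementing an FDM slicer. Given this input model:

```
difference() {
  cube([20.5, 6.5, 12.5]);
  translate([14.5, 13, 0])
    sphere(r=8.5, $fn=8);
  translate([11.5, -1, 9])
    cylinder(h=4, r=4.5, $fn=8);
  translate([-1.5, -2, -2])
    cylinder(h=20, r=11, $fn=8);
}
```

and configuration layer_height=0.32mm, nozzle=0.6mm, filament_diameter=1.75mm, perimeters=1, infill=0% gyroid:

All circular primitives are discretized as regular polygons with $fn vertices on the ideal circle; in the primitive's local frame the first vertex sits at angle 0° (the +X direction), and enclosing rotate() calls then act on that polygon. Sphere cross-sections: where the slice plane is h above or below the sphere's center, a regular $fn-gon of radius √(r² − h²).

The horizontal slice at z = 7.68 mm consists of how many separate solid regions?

At z = 7.68 mm: the cube (footprint 20.5×6.5) is included at this height; the sphere at (14.5, 13): section is a regular 8-gon, circumradius = √(r²−h²) = √(8.5²−7.68²) = 3.642; the cylinder at (11.5, -1) is not intersected at this z (z outside [9, 13]); the r=11 cylinder at (-1.5, -2) gives a regular 8-gon of circumradius 11 (constant along its height); Taking the first minus the rest: starting from the 20.5×6.5 cube, the r=8.5 sphere at (14.5, 13) misses the remaining region (no effect); the r=11 cylinder at (-1.5, -2) partially overlaps it — only the 47.09 mm² overlap (of its 342.24 mm²) is removed, clipping the outline — 1 connected region. The result has 1 disconnected region.

1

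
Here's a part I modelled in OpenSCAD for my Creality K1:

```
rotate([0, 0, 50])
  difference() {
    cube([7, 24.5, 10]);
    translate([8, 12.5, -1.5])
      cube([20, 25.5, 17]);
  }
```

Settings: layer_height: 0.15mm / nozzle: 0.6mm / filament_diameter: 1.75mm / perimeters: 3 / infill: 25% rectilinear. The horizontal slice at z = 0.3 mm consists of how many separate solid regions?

At z = 0.3 mm: the cube (footprint 7×24.5) is included at this height; the 20×25.5 cube at (8, 12.5) contributes its full rectangle; Subtracting the remaining from the first: starting from the 7×24.5 cube, the 20×25.5 cube at (8, 12.5) misses the remaining region (no effect) — 1 connected region; (rotated 50° about Z; rotation is an isometry so areas/perimeters/island counts are preserved). The result has 1 disconnected region.

1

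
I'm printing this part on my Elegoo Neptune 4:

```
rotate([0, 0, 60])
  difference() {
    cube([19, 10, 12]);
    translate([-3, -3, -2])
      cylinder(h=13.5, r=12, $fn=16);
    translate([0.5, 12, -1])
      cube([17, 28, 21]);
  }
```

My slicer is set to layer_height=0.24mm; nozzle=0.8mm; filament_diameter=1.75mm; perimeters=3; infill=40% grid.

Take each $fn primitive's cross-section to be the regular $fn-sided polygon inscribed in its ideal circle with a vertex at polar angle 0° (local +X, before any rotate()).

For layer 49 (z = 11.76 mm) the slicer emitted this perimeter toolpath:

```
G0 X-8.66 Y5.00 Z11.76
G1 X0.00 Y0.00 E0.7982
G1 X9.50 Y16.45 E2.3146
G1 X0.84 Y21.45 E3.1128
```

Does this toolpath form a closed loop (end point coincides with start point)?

Start point (G0): (-8.66, 5.00). End point (last G1): the path does not return to the start — open.

no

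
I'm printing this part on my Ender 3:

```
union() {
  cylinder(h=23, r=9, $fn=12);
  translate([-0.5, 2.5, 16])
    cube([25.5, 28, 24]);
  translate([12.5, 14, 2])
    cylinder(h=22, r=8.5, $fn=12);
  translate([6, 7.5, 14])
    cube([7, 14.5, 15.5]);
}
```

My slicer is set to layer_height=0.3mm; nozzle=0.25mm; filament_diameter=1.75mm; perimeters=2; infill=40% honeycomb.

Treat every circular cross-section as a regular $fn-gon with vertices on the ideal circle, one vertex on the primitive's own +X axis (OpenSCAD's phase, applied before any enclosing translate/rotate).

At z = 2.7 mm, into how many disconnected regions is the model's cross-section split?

At z = 2.7 mm: the r=9 cylinder contributes a regular 12-gon of circumradius 9; the cube at (-0.5, 2.5) does not reach this height (z outside [16, 40]); the cylinder at (12.5, 14): section is a regular 12-gon, circumradius r=8.5; the cube at (6, 7.5) is absent (z outside [14, 29.5]); Taking the union: the 2 present regions are separate (no shared area or edge), so areas and boundary lengths simply add and each stays a separate island — 2 connected regions. The result has 2 disconnected regions.

2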